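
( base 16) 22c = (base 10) 556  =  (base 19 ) 1A5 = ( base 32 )HC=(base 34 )GC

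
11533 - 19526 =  - 7993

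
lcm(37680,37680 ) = 37680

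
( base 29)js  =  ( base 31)il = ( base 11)487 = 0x243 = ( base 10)579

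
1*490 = 490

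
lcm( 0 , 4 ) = 0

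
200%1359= 200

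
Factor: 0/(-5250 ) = 0^1  =  0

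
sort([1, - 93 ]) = [ - 93, 1 ] 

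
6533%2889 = 755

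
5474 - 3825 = 1649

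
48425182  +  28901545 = 77326727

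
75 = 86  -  11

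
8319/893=177/19=9.32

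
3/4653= 1/1551 = 0.00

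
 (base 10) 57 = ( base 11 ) 52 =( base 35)1M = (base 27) 23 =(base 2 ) 111001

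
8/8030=4/4015= 0.00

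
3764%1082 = 518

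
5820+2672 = 8492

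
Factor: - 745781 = -337^1*2213^1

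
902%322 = 258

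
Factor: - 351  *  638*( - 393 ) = 2^1*3^4 * 11^1*13^1 * 29^1*131^1 = 88007634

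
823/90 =9+13/90 = 9.14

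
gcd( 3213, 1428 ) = 357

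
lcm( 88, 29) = 2552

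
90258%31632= 26994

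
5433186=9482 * 573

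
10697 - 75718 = -65021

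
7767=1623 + 6144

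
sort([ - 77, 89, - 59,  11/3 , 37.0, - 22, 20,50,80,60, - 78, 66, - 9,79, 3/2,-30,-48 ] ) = [ -78, - 77, - 59, - 48,-30, - 22,-9, 3/2,  11/3,20, 37.0, 50, 60, 66, 79,80, 89] 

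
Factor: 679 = 7^1 * 97^1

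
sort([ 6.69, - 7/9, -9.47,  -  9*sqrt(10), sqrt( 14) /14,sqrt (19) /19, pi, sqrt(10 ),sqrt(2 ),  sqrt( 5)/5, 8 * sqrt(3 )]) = [  -  9*sqrt(10 ),  -  9.47, - 7/9,  sqrt ( 19)/19 , sqrt (14) /14, sqrt(5)/5 , sqrt( 2 ),pi , sqrt(10),6.69,8*sqrt ( 3)]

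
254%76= 26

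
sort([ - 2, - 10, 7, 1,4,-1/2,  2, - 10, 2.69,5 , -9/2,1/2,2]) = [ - 10, - 10 , - 9/2,  -  2, - 1/2, 1/2,  1 , 2,  2,2.69, 4,5,7 ]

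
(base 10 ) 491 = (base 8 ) 753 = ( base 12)34b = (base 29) gr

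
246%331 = 246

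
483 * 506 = 244398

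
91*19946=1815086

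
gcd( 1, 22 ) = 1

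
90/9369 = 10/1041=0.01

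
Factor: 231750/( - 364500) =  - 2^( - 1)*3^(  -  4)*103^1=- 103/162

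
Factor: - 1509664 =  - 2^5*13^1*19^1 * 191^1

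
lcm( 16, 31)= 496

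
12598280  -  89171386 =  - 76573106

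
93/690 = 31/230 = 0.13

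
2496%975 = 546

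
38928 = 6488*6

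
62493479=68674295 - 6180816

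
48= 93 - 45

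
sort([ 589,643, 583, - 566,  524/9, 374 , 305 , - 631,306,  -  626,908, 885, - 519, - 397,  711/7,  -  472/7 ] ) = [  -  631, - 626, - 566, - 519, - 397, - 472/7,524/9, 711/7, 305, 306, 374, 583, 589, 643,885, 908 ] 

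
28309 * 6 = 169854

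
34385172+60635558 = 95020730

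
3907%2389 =1518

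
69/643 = 69/643 = 0.11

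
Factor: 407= 11^1*37^1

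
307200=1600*192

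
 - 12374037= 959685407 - 972059444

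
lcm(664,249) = 1992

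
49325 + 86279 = 135604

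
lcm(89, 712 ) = 712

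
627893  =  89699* 7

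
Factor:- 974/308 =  - 2^( - 1)*7^ (-1 )*11^( - 1)*487^1 = - 487/154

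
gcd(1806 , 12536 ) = 2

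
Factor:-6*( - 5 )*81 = 2430  =  2^1*3^5*5^1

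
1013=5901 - 4888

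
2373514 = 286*8299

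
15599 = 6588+9011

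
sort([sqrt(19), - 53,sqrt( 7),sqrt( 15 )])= [ - 53,  sqrt( 7),sqrt(15 ), sqrt(19)]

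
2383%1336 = 1047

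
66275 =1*66275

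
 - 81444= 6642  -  88086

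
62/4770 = 31/2385  =  0.01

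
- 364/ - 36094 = 182/18047 = 0.01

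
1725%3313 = 1725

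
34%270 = 34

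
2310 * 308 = 711480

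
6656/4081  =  1 + 2575/4081 = 1.63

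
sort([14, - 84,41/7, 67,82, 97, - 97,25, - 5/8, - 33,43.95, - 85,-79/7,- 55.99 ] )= [-97 , - 85, - 84, - 55.99,-33, - 79/7,-5/8, 41/7,14,25,43.95,67,82, 97] 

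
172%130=42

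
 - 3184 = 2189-5373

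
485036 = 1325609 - 840573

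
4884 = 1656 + 3228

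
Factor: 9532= 2^2*2383^1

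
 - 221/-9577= 221/9577 = 0.02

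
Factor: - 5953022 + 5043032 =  - 909990 = -  2^1 *3^2 * 5^1*10111^1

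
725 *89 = 64525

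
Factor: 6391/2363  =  7^1*  11^1*17^ (- 1 )*83^1*139^(-1)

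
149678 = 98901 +50777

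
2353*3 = 7059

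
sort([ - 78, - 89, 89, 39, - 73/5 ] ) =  [ - 89,  -  78, - 73/5,39,89] 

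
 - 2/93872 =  - 1+ 46935/46936 = - 0.00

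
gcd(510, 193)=1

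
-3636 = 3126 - 6762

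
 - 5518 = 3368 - 8886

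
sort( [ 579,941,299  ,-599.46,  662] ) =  [ - 599.46,299,579 , 662, 941] 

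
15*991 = 14865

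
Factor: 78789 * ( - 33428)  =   - 2^2*3^1 * 61^1*137^1*26263^1  =  -2633758692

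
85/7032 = 85/7032 = 0.01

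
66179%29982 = 6215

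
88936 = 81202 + 7734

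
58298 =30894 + 27404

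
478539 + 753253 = 1231792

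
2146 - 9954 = - 7808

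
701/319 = 701/319 = 2.20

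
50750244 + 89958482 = 140708726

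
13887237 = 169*82173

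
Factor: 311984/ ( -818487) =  - 2^4*3^( - 2)*17^1*31^1*37^1 * 199^( - 1)*457^( - 1 )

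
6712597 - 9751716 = -3039119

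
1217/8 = 152 + 1/8 = 152.12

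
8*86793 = 694344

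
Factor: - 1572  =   - 2^2*3^1 * 131^1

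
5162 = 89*58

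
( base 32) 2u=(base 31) 31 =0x5E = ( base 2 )1011110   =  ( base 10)94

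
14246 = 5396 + 8850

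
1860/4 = 465 = 465.00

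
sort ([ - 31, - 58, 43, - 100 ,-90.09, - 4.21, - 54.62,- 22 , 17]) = [-100,-90.09,  -  58,-54.62, -31, - 22, - 4.21, 17,43 ] 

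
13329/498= 26 + 127/166 = 26.77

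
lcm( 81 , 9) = 81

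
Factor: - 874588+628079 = - 246509= - 246509^1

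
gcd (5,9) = 1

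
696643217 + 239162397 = 935805614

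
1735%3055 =1735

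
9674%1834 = 504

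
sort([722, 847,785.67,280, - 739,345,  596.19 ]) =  [ - 739 , 280,345,596.19 , 722,785.67,847 ] 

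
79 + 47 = 126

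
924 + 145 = 1069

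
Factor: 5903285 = 5^1*1180657^1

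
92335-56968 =35367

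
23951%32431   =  23951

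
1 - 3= - 2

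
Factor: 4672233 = 3^2*19^1 *89^1 * 307^1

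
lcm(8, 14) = 56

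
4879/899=5 + 384/899 = 5.43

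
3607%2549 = 1058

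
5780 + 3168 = 8948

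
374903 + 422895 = 797798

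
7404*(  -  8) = - 59232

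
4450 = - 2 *(-2225)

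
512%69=29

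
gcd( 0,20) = 20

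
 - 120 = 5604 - 5724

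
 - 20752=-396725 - -375973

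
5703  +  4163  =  9866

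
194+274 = 468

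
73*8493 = 619989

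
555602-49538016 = - 48982414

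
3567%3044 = 523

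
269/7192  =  269/7192 =0.04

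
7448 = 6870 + 578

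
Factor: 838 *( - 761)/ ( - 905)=2^1*5^(-1 )*181^(-1)*419^1*761^1= 637718/905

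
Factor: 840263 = 43^1*19541^1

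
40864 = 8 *5108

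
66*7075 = 466950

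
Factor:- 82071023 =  - 2069^1*39667^1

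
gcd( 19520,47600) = 80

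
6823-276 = 6547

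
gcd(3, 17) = 1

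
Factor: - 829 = - 829^1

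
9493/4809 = 1 +4684/4809 = 1.97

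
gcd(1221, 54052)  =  1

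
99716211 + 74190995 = 173907206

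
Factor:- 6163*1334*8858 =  - 72825533236 = - 2^2*23^1*29^1 * 43^1*103^1*6163^1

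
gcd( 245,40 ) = 5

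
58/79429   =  58/79429 = 0.00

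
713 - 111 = 602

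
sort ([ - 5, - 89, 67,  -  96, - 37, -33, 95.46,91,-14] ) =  [ - 96, -89, - 37, - 33, - 14 , - 5, 67, 91, 95.46]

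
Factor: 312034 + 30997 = 13^1*26387^1  =  343031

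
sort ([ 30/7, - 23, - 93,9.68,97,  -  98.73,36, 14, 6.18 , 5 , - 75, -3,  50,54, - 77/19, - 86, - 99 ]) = [ - 99, - 98.73, - 93, - 86, - 75, - 23, - 77/19,-3, 30/7, 5,6.18,9.68,14,36, 50, 54, 97] 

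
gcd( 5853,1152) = 3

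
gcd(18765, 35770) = 5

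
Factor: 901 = 17^1*53^1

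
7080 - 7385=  - 305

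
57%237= 57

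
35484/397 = 89 + 151/397 = 89.38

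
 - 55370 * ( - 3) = 166110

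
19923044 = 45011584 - 25088540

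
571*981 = 560151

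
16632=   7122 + 9510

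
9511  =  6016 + 3495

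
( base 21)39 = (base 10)72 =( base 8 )110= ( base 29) 2e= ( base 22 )36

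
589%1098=589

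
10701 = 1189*9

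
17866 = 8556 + 9310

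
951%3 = 0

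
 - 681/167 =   -  5 + 154/167 =- 4.08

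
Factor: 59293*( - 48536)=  - 2877845048 = - 2^3*13^1*4561^1*6067^1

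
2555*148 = 378140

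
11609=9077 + 2532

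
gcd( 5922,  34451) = 47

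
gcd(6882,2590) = 74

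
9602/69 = 139+11/69 = 139.16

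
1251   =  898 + 353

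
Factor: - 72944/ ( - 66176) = 97/88 = 2^( - 3)*11^( - 1 )*97^1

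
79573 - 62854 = 16719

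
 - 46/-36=23/18 = 1.28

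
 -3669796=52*( - 70573) 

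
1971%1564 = 407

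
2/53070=1/26535 = 0.00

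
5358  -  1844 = 3514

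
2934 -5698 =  -2764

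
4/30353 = 4/30353 =0.00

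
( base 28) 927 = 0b1101111001111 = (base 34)65D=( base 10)7119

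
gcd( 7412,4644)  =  4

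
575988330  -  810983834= - 234995504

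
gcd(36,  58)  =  2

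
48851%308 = 187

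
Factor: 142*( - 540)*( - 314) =2^4*3^3*5^1*71^1*157^1 = 24077520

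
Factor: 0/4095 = 0^1= 0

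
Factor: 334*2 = 668 = 2^2*167^1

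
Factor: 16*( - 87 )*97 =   -  2^4*3^1*29^1*97^1 =-135024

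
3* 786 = 2358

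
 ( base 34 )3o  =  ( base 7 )240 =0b1111110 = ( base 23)5b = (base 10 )126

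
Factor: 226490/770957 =20590/70087=2^1 * 5^1 * 29^1*71^1*109^( - 1 )*643^( - 1 ) 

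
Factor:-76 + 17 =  -59^1 = - 59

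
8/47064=1/5883 =0.00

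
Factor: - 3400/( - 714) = 2^2*3^( - 1 )* 5^2* 7^( - 1 ) = 100/21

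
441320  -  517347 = -76027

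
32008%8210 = 7378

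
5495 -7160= - 1665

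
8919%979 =108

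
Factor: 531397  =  139^1*3823^1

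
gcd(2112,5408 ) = 32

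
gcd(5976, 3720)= 24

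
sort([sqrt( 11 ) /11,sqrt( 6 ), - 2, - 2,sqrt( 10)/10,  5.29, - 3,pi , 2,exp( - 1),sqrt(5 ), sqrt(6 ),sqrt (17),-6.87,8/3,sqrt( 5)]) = [ - 6.87, - 3, - 2, - 2,sqrt( 11 )/11, sqrt(10)/10,exp(-1 ),2,sqrt( 5), sqrt( 5), sqrt (6),sqrt (6),8/3,pi, sqrt ( 17 ),5.29]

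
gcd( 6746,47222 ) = 6746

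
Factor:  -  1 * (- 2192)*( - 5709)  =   - 12514128 = -2^4*3^1* 11^1*137^1*173^1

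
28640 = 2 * 14320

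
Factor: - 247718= - 2^1*29^1*4271^1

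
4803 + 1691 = 6494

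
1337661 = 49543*27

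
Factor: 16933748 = 2^2 *13^1*137^1*2377^1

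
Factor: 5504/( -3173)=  - 2^7*19^( - 1)*43^1*167^( - 1)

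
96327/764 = 96327/764 = 126.08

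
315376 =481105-165729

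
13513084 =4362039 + 9151045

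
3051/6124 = 3051/6124 = 0.50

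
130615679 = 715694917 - 585079238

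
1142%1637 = 1142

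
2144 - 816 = 1328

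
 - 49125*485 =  - 23825625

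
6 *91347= 548082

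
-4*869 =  - 3476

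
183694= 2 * 91847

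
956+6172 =7128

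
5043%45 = 3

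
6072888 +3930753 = 10003641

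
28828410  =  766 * 37635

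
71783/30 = 71783/30 = 2392.77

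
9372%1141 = 244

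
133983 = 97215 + 36768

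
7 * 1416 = 9912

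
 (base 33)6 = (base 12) 6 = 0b110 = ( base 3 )20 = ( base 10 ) 6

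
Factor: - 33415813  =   - 19^1*1758727^1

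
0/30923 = 0 = 0.00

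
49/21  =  2 + 1/3=2.33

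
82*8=656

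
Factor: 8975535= 3^1*5^1 * 598369^1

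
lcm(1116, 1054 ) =18972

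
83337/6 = 13889 + 1/2 = 13889.50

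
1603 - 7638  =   -6035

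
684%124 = 64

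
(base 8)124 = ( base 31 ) 2m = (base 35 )2e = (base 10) 84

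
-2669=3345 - 6014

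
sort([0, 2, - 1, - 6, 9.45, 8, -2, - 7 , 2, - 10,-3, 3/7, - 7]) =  [  -  10, - 7,  -  7, - 6,-3, - 2,  -  1, 0, 3/7,2, 2,8, 9.45 ]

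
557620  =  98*5690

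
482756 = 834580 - 351824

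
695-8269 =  - 7574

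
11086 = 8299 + 2787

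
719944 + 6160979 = 6880923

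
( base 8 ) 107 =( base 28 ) 2f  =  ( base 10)71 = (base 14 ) 51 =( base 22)35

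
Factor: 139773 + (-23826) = 3^2*13^1*991^1 = 115947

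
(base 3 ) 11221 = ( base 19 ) 70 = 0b10000101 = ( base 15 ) 8d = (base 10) 133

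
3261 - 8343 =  - 5082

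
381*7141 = 2720721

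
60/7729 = 60/7729 = 0.01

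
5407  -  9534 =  - 4127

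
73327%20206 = 12709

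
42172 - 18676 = 23496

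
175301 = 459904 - 284603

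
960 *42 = 40320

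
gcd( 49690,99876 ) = 2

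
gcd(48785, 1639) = 11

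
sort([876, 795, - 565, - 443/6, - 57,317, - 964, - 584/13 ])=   [ - 964, -565, - 443/6, - 57, - 584/13, 317, 795,876 ] 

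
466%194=78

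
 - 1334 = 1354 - 2688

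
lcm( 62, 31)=62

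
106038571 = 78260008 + 27778563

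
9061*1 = 9061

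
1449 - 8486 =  - 7037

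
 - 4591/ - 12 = 382 + 7/12 = 382.58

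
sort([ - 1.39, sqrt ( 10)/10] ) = [  -  1.39,sqrt( 10)/10]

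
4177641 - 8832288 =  - 4654647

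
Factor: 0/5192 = 0^1 = 0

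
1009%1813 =1009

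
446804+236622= 683426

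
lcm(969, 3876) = 3876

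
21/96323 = 21/96323  =  0.00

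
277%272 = 5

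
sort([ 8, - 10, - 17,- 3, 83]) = [ - 17, - 10, - 3, 8, 83 ]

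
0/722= 0 = 0.00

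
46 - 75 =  - 29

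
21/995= 21/995 = 0.02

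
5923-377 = 5546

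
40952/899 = 40952/899 = 45.55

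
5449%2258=933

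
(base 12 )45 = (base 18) 2h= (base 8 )65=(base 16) 35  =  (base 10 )53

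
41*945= 38745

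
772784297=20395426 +752388871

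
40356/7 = 5765 + 1/7 = 5765.14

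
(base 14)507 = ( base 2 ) 1111011011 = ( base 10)987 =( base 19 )2di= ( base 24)1H3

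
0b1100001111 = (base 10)783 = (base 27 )120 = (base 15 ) 373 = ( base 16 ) 30F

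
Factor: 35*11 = 5^1*7^1*11^1 =385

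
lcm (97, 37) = 3589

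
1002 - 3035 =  - 2033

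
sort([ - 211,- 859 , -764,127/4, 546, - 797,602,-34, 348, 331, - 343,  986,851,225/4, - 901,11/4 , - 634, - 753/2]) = [ - 901, - 859,-797, - 764,- 634, - 753/2,-343,-211,-34, 11/4, 127/4,  225/4,  331, 348,546,602, 851, 986] 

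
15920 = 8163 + 7757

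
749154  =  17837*42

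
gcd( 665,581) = 7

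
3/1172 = 3/1172 = 0.00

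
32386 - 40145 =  - 7759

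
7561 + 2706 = 10267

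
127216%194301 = 127216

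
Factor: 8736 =2^5*3^1 * 7^1*13^1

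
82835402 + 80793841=163629243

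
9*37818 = 340362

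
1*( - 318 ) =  - 318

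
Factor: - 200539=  - 31^1 *6469^1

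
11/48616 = 11/48616 = 0.00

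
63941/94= 63941/94 =680.22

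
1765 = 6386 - 4621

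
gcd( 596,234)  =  2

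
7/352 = 7/352 = 0.02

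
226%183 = 43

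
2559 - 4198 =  - 1639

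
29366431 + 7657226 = 37023657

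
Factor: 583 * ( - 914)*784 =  - 417763808 = - 2^5*7^2*11^1*53^1*457^1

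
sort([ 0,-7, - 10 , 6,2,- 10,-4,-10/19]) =[ - 10,-10,-7, - 4, - 10/19,0,2 , 6 ]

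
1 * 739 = 739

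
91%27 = 10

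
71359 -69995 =1364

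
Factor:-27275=  -  5^2* 1091^1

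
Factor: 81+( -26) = 5^1*11^1 =55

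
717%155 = 97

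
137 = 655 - 518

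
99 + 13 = 112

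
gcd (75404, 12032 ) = 4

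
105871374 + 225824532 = 331695906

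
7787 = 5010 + 2777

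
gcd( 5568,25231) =1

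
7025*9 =63225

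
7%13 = 7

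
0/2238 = 0 = 0.00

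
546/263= 546/263  =  2.08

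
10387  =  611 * 17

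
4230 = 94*45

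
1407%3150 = 1407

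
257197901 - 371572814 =-114374913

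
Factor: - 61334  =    -  2^1*7^1*13^1*337^1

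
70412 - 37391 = 33021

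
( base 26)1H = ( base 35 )18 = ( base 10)43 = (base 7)61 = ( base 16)2b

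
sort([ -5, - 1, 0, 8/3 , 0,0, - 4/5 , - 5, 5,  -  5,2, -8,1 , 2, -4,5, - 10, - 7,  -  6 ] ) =[  -  10,-8,-7,- 6, - 5, - 5, - 5, - 4, - 1, -4/5,0,0,0,1,2, 2,8/3,5,  5 ] 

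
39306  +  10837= 50143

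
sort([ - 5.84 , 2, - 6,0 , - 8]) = [ - 8, - 6, - 5.84,0,2 ]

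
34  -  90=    - 56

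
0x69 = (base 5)410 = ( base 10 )105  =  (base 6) 253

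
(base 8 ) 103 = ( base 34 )1X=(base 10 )67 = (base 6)151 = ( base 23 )2L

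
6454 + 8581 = 15035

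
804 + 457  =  1261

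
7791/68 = 7791/68=114.57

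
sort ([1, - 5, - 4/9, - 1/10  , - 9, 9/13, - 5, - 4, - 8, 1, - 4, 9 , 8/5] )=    [-9, - 8, - 5,  -  5,-4, - 4 ,-4/9, - 1/10, 9/13, 1, 1,  8/5,9 ] 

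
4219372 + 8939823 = 13159195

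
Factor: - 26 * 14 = -2^2*7^1*13^1 = - 364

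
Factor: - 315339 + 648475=2^4*47^1 * 443^1= 333136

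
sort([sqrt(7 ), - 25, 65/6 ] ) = [ - 25, sqrt(7 ), 65/6] 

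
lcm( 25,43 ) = 1075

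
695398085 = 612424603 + 82973482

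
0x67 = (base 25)43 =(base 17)61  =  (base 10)103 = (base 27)3m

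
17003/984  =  17+275/984 = 17.28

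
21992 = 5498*4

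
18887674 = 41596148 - 22708474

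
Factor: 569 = 569^1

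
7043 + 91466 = 98509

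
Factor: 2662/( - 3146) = - 11^1*13^( - 1) = - 11/13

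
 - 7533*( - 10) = 75330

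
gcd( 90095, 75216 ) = 1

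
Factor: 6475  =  5^2* 7^1*37^1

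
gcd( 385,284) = 1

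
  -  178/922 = - 1 + 372/461 = - 0.19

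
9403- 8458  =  945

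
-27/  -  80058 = 9/26686 = 0.00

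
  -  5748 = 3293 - 9041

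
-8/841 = - 1 + 833/841 = -0.01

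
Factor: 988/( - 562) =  - 2^1 * 13^1*19^1 * 281^(-1 )  =  - 494/281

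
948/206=4 + 62/103 = 4.60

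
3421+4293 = 7714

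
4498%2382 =2116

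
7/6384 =1/912= 0.00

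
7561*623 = 4710503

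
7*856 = 5992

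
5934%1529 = 1347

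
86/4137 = 86/4137 = 0.02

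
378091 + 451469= 829560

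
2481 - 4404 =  - 1923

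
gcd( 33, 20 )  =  1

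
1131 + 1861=2992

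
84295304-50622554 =33672750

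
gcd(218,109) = 109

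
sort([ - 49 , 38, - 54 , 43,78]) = [ - 54, - 49 , 38,43 , 78 ]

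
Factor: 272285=5^1*13^1*59^1*71^1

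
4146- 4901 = -755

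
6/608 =3/304= 0.01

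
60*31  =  1860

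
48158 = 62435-14277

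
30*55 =1650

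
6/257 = 6/257 = 0.02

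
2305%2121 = 184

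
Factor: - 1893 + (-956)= - 7^1 * 11^1*37^1 =-  2849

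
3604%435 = 124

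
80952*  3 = 242856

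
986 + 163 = 1149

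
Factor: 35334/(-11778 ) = - 3= - 3^1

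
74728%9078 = 2104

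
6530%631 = 220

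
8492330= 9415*902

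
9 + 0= 9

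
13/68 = 13/68 = 0.19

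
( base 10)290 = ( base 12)202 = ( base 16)122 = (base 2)100100010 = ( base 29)A0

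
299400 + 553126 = 852526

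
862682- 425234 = 437448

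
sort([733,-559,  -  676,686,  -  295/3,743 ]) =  [ - 676,-559,-295/3,686,  733, 743]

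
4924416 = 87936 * 56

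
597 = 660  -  63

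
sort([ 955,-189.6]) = [ - 189.6, 955]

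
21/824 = 21/824 = 0.03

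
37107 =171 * 217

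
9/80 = 9/80 = 0.11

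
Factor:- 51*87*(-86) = 2^1*3^2*17^1*29^1*43^1 =381582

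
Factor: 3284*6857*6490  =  2^3 * 5^1*11^1 * 59^1*821^1  *  6857^1=146144338120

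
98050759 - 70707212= 27343547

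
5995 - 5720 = 275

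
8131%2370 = 1021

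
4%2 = 0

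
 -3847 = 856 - 4703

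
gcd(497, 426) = 71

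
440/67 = 6  +  38/67 = 6.57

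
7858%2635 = 2588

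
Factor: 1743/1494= 7/6 = 2^ ( - 1 ) * 3^( - 1 )*7^1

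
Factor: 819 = 3^2 * 7^1*13^1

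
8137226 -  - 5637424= 13774650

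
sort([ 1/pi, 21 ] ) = [1/pi,21]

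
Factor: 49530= 2^1*3^1*5^1*13^1*127^1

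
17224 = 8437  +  8787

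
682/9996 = 341/4998 = 0.07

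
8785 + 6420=15205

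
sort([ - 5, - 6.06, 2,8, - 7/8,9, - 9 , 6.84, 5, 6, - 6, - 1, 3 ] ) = [-9,  -  6.06,-6,-5, - 1, - 7/8, 2,3,5 , 6, 6.84,8, 9]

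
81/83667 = 27/27889 = 0.00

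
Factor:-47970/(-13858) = 3^2*5^1*13^(  -  1 )= 45/13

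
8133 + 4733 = 12866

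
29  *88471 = 2565659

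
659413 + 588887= 1248300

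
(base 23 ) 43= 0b1011111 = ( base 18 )55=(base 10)95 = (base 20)4f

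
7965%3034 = 1897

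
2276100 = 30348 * 75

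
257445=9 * 28605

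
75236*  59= 4438924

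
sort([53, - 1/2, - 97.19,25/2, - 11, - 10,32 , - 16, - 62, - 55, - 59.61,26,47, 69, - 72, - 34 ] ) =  [ - 97.19, - 72, - 62 , - 59.61, - 55, - 34, - 16, - 11, - 10 , - 1/2,25/2,26,32, 47, 53, 69]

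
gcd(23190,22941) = 3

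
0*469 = 0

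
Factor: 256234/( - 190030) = -209/155= -  5^(  -  1 )*11^1 * 19^1*31^(  -  1)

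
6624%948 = 936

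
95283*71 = 6765093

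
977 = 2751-1774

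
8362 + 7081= 15443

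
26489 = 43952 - 17463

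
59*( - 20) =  - 1180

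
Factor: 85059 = 3^2*13^1*727^1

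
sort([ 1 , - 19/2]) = [ - 19/2 , 1]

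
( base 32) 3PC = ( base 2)111100101100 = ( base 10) 3884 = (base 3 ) 12022212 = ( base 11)2A11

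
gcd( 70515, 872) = 1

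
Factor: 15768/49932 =6/19 = 2^1*3^1*19^ (  -  1) 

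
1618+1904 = 3522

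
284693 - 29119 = 255574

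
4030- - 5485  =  9515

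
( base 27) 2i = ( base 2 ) 1001000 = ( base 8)110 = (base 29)2e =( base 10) 72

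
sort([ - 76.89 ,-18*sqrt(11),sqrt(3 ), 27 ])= [ - 76.89,-18*sqrt(11 ),sqrt ( 3),27 ]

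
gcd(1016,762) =254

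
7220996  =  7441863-220867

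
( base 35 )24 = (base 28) 2I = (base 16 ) 4a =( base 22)38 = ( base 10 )74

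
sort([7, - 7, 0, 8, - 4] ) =[ - 7, - 4, 0, 7,8 ]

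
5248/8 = 656 = 656.00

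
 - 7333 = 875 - 8208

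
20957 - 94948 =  - 73991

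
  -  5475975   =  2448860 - 7924835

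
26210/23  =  26210/23 = 1139.57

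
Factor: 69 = 3^1 * 23^1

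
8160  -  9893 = -1733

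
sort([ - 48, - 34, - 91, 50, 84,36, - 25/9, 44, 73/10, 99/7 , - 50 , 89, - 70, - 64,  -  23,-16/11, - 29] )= [ - 91,-70,-64,-50,-48, - 34 , - 29, - 23, - 25/9, - 16/11,  73/10, 99/7 , 36,44, 50, 84,89]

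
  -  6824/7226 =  - 1 + 201/3613 =- 0.94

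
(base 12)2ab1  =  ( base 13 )239b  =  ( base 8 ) 11645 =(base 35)43o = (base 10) 5029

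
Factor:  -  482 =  - 2^1*241^1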